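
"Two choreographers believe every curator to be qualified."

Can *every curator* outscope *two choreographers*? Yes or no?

Yes

The ECM infinitive is scope-transparent — *every curator* is free to raise above *two choreographers*.
Ordinary QR to a clause-peripheral position gives the wide-scope LF for the lower DP.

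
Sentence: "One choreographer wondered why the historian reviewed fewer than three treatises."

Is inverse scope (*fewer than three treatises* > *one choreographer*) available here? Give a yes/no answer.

No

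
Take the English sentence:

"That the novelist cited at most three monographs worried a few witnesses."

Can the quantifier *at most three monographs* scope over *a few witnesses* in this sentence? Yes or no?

No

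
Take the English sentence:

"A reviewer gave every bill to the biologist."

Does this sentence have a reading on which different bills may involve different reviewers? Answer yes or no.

Yes

The described interpretation is the *every bill* > *a reviewer* scoping.
*every bill* and *a reviewer* are in the same minimal clause.
Clause-internal QR can adjoin the lower DP above the subject, yielding the inverse reading.
So *every bill* > *a reviewer* is among the available readings.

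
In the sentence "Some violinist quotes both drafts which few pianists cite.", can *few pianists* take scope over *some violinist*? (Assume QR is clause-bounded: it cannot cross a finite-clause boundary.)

No

*few pianists* sits inside the relative clause *which few pianists cite* modifying *both drafts*.
Quantifiers inside a relative clause are trapped there; the RC boundary blocks QR.
There is no licit LF on which *few pianists* c-commands *some violinist*.
(Only the surface reading survives: one fixed violinist with respect to all the relevant pianists.)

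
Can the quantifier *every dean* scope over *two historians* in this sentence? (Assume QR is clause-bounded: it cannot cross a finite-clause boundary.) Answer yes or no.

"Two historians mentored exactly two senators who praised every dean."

Structurally, *every dean* is inside the relative clause *who praised every dean* modifying *exactly two senators*.
Quantifiers inside a relative clause are trapped there; the RC boundary blocks QR.
So *every dean* cannot raise to a position above *two historians*.

No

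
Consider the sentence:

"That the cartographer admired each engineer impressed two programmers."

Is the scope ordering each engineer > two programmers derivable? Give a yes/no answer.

The DP *each engineer* is contained in the sentential subject *that the cartographer admired each engineer*.
The subject-island constraint blocks QR out of a clausal subject.
*each engineer* > *two programmers* would require crossing that boundary, which is illicit.

No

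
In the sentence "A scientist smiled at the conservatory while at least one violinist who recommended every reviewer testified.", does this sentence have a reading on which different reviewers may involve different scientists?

That reading corresponds to *every reviewer* > *a scientist*.
*every reviewer* occurs within the relative clause *who recommended every reviewer*, which is itself inside the adjunct *while at least one violinist who recommended every reviewer testified*.
Nested islands: the RC island is itself inside an adjunct island, so wide scope is doubly excluded.
So the wide-scope reading for *every reviewer* is blocked.
(Only the surface reading survives: one fixed scientist with respect to all the relevant reviewers.)

No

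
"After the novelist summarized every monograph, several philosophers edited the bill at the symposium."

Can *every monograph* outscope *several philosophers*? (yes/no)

*every monograph* occurs within the adjunct clause *after the novelist summarized every monograph*.
Adjuncts are opaque for quantifier raising; a quantifier in an adjunct stays inside it.
So the wide-scope reading for *every monograph* is blocked.

No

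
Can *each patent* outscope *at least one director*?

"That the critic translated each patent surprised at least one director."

Structurally, *each patent* is inside the sentential subject *that the critic translated each patent*.
Clausal subjects are scope islands; QR from inside the subject into the matrix is barred.
So *each patent* cannot raise to a position above *at least one director*.

No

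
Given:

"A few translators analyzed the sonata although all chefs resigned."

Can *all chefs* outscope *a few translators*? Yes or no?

Structurally, *all chefs* is inside the adjunct clause *although all chefs resigned*.
Scope out of an adjunct clause is unavailable: QR respects the adjunct-island constraint.
*all chefs* is confined to the island and cannot take scope over *a few translators*.

No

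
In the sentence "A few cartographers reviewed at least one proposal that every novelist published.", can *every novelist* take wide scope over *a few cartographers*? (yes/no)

No

*every novelist* occurs within the relative clause *that every novelist published* modifying *at least one proposal*.
Relative clauses are scope islands: a quantifier cannot QR out of a relative clause to take scope in the matrix clause.
There is no licit LF on which *every novelist* c-commands *a few cartographers*.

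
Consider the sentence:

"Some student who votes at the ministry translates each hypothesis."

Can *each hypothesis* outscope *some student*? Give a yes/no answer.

Yes

*each hypothesis* sits in the matrix clause, not in the relative clause on *some student*.
Since no island is crossed, the inverse ordering is licensed alongside surface scope.
The sentence is scopally ambiguous between *some student* > *each hypothesis* and *each hypothesis* > *some student*.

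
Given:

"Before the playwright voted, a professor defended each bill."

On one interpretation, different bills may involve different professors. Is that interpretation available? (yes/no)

This is the *each bill* > *a professor* reading.
Although there is an adjunct clause, *each bill* is in the main clause, not inside the adjunct.
Clause-internal QR can adjoin the lower DP above the subject, yielding the inverse reading.

Yes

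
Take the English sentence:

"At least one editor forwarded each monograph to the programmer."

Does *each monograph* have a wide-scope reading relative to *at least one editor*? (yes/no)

Yes

*at least one editor* and *each monograph* are co-arguments of the matrix verb, with nothing but a clause-internal boundary between them.
Ordinary QR to a clause-peripheral position gives the wide-scope LF for the lower DP.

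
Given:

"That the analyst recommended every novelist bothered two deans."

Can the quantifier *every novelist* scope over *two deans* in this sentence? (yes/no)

*every novelist* sits inside the sentential subject *that the analyst recommended every novelist*.
The Sentential Subject Constraint rules out raising the quantifier out of the that-clause subject.
The ordering *every novelist* > *two deans* is therefore underivable.

No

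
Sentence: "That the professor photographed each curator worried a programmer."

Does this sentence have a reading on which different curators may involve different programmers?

No

That reading corresponds to *each curator* > *a programmer*.
The target quantifier *each curator* is part of the sentential subject *that the professor photographed each curator*.
The subject-island constraint blocks QR out of a clausal subject.
*each curator* is confined to the island and cannot take scope over *a programmer*.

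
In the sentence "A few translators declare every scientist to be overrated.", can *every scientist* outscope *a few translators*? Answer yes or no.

Yes

The ECM infinitive is scope-transparent — *every scientist* is free to raise above *a few translators*.
Clause-internal QR can adjoin the lower DP above the subject, yielding the inverse reading.
Both orderings are possible: *a few translators* > *every scientist* and *every scientist* > *a few translators*.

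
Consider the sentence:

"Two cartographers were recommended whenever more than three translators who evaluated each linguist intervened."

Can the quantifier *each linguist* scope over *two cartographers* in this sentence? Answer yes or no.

No

*each linguist* occurs within the relative clause *who evaluated each linguist*, which is itself inside the adjunct *whenever more than three translators who evaluated each linguist intervened*.
Two island boundaries intervene — the relative clause and the adjunct. Either alone would block QR.
So *each linguist* cannot raise to a position above *two cartographers*.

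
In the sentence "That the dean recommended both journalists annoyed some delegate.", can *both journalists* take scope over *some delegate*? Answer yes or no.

No

*both journalists* sits inside the sentential subject *that the dean recommended both journalists*.
Subjects — clausal subjects included — are islands for extraction, and QR is no exception.
The ordering *both journalists* > *some delegate* is therefore underivable.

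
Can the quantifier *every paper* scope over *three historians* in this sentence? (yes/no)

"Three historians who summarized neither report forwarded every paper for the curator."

Yes

The RC *who summarized neither report* is an island, but *every paper* is not inside it — it is the matrix object, a clausemate of *three historians*.
No island intervenes, so both surface and inverse scope are derivable.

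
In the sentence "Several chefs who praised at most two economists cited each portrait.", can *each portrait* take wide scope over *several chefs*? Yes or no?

Although the sentence contains a relative clause (*who praised at most two economists*), *each portrait* is outside it, in the matrix VP.
No island intervenes, so both surface and inverse scope are derivable.

Yes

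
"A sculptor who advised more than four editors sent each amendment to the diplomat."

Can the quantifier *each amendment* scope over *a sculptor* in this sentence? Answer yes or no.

Yes

*each amendment* is a matrix argument; only *a sculptor* is modified by the relative clause *who advised more than four editors*, so the RC island is irrelevant to the target quantifier.
Since no island is crossed, the inverse ordering is licensed alongside surface scope.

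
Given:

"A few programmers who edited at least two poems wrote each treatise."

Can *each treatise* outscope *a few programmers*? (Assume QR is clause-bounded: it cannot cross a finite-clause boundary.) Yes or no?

Yes

The RC *who edited at least two poems* is an island, but *each treatise* is not inside it — it is the matrix object, a clausemate of *a few programmers*.
With no island boundary between them, the object can take inverse scope over the subject via ordinary QR within the clause.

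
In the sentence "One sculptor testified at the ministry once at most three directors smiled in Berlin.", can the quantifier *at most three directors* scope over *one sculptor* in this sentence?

*at most three directors* is embedded in the adjunct clause *once at most three directors smiled in Berlin*.
The adjunct-island constraint bars QR out of an adverbial clause.
The inverse ordering *at most three directors* > *one sculptor* is therefore underivable.
(Only the surface reading survives: one fixed sculptor with respect to all the relevant directors.)

No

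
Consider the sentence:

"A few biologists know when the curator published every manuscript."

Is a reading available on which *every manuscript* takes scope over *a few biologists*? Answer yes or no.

No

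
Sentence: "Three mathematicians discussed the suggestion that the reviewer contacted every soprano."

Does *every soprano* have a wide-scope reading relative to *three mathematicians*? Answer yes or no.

*every soprano* sits inside the complex NP *the suggestion that the reviewer contacted every soprano*.
A that-clause complement to a noun is an island; QR cannot cross the NP boundary.
So the wide-scope reading for *every soprano* is blocked.

No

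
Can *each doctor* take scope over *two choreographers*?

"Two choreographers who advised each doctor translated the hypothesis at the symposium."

The target quantifier *each doctor* is part of the relative clause *who advised each doctor*.
QR out of a relative clause is ruled out by the relative-clause island constraint.
*each doctor* is confined to the island and cannot take scope over *two choreographers*.

No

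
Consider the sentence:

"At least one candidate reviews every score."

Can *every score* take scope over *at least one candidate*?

*every score* and *at least one candidate* are in the same minimal clause.
With no island boundary between them, the object can take inverse scope over the subject via ordinary QR within the clause.
So *every score* > *at least one candidate* is among the available readings.

Yes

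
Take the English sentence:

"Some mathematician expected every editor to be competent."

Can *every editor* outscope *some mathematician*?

Yes

This is an ECM construction: *every editor* is the infinitival subject, Case-marked by the matrix verb, and the infinitive is transparent for QR.
No island intervenes, so both surface and inverse scope are derivable.
Both orderings are possible: *some mathematician* > *every editor* and *every editor* > *some mathematician*.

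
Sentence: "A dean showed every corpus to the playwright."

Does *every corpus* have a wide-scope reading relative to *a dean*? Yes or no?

*every corpus* and *a dean* are in the same minimal clause.
Nothing blocks QR of the lower DP to a position above the higher one, so inverse scope is available.
The sentence is scopally ambiguous between *a dean* > *every corpus* and *every corpus* > *a dean*.

Yes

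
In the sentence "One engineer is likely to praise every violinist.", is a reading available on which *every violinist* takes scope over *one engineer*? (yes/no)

Raising constructions are monoclausal for scope purposes; *every violinist* is not separated from *one engineer* by any island.
With no island boundary between them, the object can take inverse scope over the subject via ordinary QR within the clause.
So *every violinist* > *one engineer* is among the available readings.

Yes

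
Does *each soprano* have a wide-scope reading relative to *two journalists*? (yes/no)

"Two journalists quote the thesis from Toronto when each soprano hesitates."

*each soprano* sits inside the adjunct clause *when each soprano hesitates*.
Adverbial clauses are not L-marked, so they are barriers for QR — the quantifier cannot escape the adjunct.
So *each soprano* cannot raise to a position above *two journalists*.

No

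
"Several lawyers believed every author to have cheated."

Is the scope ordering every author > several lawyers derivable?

Yes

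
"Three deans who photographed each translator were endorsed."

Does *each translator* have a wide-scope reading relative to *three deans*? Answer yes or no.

*each translator* sits inside the relative clause *who photographed each translator*.
A relative clause is a scope island — quantifier raising cannot cross its boundary.
So *each translator* cannot raise high enough to outscope *three deans*; only the surface ordering *three deans* > *each translator* is available.

No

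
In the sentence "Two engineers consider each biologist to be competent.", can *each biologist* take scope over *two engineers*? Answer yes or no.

The ECM infinitive is scope-transparent — *each biologist* is free to raise above *two engineers*.
Since no island is crossed, the inverse ordering is licensed alongside surface scope.
The sentence is scopally ambiguous between *two engineers* > *each biologist* and *each biologist* > *two engineers*.

Yes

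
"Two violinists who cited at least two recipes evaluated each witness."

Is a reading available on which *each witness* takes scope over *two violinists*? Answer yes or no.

The RC *who cited at least two recipes* is an island, but *each witness* is not inside it — it is the matrix object, a clausemate of *two violinists*.
Nothing blocks QR of the lower DP to a position above the higher one, so inverse scope is available.

Yes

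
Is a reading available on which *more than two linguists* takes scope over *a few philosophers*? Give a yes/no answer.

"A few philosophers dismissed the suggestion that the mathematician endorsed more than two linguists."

No

The target quantifier *more than two linguists* is part of the complex NP *the suggestion that the mathematician endorsed more than two linguists*.
The Complex NP Constraint bars QR out of the complement clause of a noun.
So the wide-scope reading for *more than two linguists* is blocked.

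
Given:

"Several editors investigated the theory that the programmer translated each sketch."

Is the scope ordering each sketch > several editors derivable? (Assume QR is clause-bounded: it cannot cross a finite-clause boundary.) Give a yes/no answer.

No

*each sketch* occurs within the complex NP *the theory that the programmer translated each sketch*.
The Complex NP Constraint bars QR out of the complement clause of a noun.
So the wide-scope reading for *each sketch* is blocked.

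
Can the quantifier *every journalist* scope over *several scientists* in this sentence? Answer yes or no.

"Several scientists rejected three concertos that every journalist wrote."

*every journalist* is embedded in the relative clause *that every journalist wrote* modifying *three concertos*.
Relative clauses are scope islands: a quantifier cannot QR out of a relative clause to take scope in the matrix clause.
The inverse ordering *every journalist* > *several scientists* is therefore underivable.

No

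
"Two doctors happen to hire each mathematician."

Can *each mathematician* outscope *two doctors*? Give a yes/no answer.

Yes

*each mathematician* is the object of the infinitival complement of a raising predicate; raising infinitives are transparent for QR, so the two DPs are in effect clausemates.
Since no island is crossed, the inverse ordering is licensed alongside surface scope.
So *each mathematician* > *two doctors* is among the available readings.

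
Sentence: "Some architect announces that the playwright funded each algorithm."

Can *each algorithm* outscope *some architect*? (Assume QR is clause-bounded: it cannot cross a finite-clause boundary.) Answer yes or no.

*each algorithm* is embedded in the finite complement clause *that the playwright funded each algorithm*.
QR is clause-bounded, so the finite complement is a scope island for the embedded quantifier.
So the wide-scope reading for *each algorithm* is blocked.
(Only the surface reading survives: one fixed architect with respect to all the relevant algorithms.)

No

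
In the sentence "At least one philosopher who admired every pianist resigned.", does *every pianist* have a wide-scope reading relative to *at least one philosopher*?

No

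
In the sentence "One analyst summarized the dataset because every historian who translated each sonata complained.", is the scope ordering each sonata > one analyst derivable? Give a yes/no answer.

No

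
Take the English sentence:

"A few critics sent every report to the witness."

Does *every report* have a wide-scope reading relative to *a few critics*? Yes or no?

Yes

Both DPs are arguments of the same predicate; there is no clause or island boundary between them.
Since no island is crossed, the inverse ordering is licensed alongside surface scope.
The sentence is scopally ambiguous between *a few critics* > *every report* and *every report* > *a few critics*.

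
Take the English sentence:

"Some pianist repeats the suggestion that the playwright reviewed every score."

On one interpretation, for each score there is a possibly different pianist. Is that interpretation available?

No

This is the *every score* > *some pianist* reading.
The target quantifier *every score* is part of the complex NP *the suggestion that the playwright reviewed every score*.
Noun-complement clauses are scope islands (the Complex NP Constraint): a quantifier inside one cannot scope into the matrix.
There is no licit LF on which *every score* c-commands *some pianist*.
(Only the surface reading survives: one fixed pianist with respect to all the relevant scores.)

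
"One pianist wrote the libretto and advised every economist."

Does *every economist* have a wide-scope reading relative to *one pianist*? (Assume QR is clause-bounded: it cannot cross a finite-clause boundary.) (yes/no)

No

*every economist* is embedded in one conjunct of the coordinate structure (*advised every economist*).
Asymmetric QR out of one conjunct violates the Coordinate Structure Constraint.
So *every economist* cannot raise high enough to outscope *one pianist*; only the surface ordering *one pianist* > *every economist* is available.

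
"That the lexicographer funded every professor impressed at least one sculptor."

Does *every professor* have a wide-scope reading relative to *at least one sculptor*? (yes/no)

No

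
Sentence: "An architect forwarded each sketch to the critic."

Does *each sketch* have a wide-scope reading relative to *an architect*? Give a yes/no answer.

Yes

*each sketch* is the matrix object and *an architect* the matrix subject; the two are clausemates.
QR within a single clause is free, so the lower quantifier may take scope over the higher one.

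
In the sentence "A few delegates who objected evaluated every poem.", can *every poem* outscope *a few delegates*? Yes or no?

Although the sentence contains a relative clause (*who objected*), *every poem* is outside it, in the matrix VP.
Ordinary QR to a clause-peripheral position gives the wide-scope LF for the lower DP.
The sentence is scopally ambiguous between *a few delegates* > *every poem* and *every poem* > *a few delegates*.

Yes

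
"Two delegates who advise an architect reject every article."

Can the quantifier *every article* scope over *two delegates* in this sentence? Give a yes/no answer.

The RC *who advise an architect* is an island, but *every article* is not inside it — it is the matrix object, a clausemate of *two delegates*.
Ordinary QR to a clause-peripheral position gives the wide-scope LF for the lower DP.

Yes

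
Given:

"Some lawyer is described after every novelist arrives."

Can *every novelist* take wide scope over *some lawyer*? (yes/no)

No

Structurally, *every novelist* is inside the adjunct clause *after every novelist arrives*.
The adjunct-island constraint bars QR out of an adverbial clause.
*every novelist* is confined to the island and cannot take scope over *some lawyer*.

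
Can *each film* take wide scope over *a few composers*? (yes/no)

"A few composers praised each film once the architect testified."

Yes

The adjunct island is irrelevant here — *each film* and *a few composers* are both in the matrix clause.
Clause-internal QR can adjoin the lower DP above the subject, yielding the inverse reading.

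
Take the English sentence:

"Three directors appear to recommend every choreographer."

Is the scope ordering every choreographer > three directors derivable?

Raising constructions are monoclausal for scope purposes; *every choreographer* is not separated from *three directors* by any island.
Clause-internal QR can adjoin the lower DP above the subject, yielding the inverse reading.

Yes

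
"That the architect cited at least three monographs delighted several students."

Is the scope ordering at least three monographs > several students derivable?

No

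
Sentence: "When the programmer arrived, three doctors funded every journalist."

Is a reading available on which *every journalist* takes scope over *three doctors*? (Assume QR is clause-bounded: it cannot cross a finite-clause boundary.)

The adjunct island is irrelevant here — *every journalist* and *three doctors* are both in the matrix clause.
Since no island is crossed, the inverse ordering is licensed alongside surface scope.
The sentence is scopally ambiguous between *three doctors* > *every journalist* and *every journalist* > *three doctors*.

Yes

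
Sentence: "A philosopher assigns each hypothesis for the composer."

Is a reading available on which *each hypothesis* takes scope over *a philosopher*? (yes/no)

Yes

*each hypothesis* and *a philosopher* are in the same minimal clause.
Nothing blocks QR of the lower DP to a position above the higher one, so inverse scope is available.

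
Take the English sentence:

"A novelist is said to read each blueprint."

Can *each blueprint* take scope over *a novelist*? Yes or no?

*each blueprint* is the object of the infinitival complement of a raising predicate; raising infinitives are transparent for QR, so the two DPs are in effect clausemates.
Ordinary QR to a clause-peripheral position gives the wide-scope LF for the lower DP.

Yes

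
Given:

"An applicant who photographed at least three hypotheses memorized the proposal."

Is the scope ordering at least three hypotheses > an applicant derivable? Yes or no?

No

The target quantifier *at least three hypotheses* is part of the relative clause *who photographed at least three hypotheses*.
Quantifiers inside a relative clause are trapped there; the RC boundary blocks QR.
Hence only narrow scope for *at least three hypotheses* (under *an applicant*) survives.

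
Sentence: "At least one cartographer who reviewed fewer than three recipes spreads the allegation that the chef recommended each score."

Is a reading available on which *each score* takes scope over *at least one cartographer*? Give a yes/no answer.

No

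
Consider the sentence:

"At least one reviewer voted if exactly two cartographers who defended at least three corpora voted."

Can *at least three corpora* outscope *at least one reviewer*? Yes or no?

The target quantifier *at least three corpora* is part of the relative clause *who defended at least three corpora*, which is itself inside the adjunct *if exactly two cartographers who defended at least three corpora voted*.
The quantifier would have to escape first the RC and then the adjunct — two independent island violations.
The inverse ordering *at least three corpora* > *at least one reviewer* is therefore underivable.

No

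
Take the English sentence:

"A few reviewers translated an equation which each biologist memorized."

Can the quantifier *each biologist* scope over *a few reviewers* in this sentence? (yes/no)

No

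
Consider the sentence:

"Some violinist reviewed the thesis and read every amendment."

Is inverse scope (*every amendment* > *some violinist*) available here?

The target quantifier *every amendment* is part of one conjunct of the coordinate structure (*read every amendment*).
Asymmetric QR out of one conjunct violates the Coordinate Structure Constraint.
So *every amendment* cannot raise high enough to outscope *some violinist*; only the surface ordering *some violinist* > *every amendment* is available.
(Only the surface reading survives: one fixed violinist with respect to all the relevant amendments.)

No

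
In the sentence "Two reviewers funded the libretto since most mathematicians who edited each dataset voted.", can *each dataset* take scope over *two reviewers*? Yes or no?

*each dataset* is embedded in the relative clause *who edited each dataset*, which is itself inside the adjunct *since most mathematicians who edited each dataset voted*.
Both the relative clause and the enclosing adjunct are scope islands; QR cannot cross either.
*each dataset* is confined to the island and cannot take scope over *two reviewers*.

No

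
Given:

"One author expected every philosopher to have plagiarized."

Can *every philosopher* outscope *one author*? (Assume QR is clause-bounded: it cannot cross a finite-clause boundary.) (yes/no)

*every philosopher* is an ECM subject; ECM complements are not islands, and the embedded quantifier may take matrix scope.
Nothing blocks QR of the lower DP to a position above the higher one, so inverse scope is available.

Yes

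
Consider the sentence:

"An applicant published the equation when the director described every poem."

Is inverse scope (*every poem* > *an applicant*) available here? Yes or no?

No

The target quantifier *every poem* is part of the adjunct clause *when the director described every poem*.
Scope out of an adjunct clause is unavailable: QR respects the adjunct-island constraint.
The inverse ordering *every poem* > *an applicant* is therefore underivable.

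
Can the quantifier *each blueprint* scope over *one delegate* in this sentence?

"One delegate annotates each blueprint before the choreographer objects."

Yes

Although there is an adjunct clause, *each blueprint* is in the main clause, not inside the adjunct.
Ordinary QR to a clause-peripheral position gives the wide-scope LF for the lower DP.
So *each blueprint* > *one delegate* is among the available readings.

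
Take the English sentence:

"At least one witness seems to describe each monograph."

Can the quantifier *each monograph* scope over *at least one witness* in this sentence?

*each monograph* is the object of the infinitival complement of a raising predicate; raising infinitives are transparent for QR, so the two DPs are in effect clausemates.
Clause-internal QR can adjoin the lower DP above the subject, yielding the inverse reading.

Yes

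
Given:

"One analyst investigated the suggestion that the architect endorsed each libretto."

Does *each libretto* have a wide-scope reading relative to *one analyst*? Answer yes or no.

The target quantifier *each libretto* is part of the complex NP *the suggestion that the architect endorsed each libretto*.
Noun-complement clauses are scope islands (the Complex NP Constraint): a quantifier inside one cannot scope into the matrix.
So the wide-scope reading for *each libretto* is blocked.
(Only the surface reading survives: one fixed analyst with respect to all the relevant librettos.)

No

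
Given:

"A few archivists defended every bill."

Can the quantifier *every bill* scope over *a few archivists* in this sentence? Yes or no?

Yes

*every bill* is the matrix object and *a few archivists* the matrix subject; the two are clausemates.
With no island boundary between them, the object can take inverse scope over the subject via ordinary QR within the clause.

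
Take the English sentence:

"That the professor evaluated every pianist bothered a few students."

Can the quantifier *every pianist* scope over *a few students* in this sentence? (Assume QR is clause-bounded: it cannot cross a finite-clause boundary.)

No

The target quantifier *every pianist* is part of the sentential subject *that the professor evaluated every pianist*.
Clausal subjects are scope islands; QR from inside the subject into the matrix is barred.
So the wide-scope reading for *every pianist* is blocked.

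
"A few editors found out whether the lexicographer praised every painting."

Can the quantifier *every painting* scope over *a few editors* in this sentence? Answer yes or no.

*every painting* sits inside the embedded question *whether the lexicographer praised every painting*.
The wh-island constraint blocks QR out of an embedded interrogative.
Hence only narrow scope for *every painting* (under *a few editors*) survives.

No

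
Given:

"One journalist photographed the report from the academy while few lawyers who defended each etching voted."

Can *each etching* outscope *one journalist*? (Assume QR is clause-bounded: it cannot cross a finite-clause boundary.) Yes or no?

No

The DP *each etching* is contained in the relative clause *who defended each etching*, which is itself inside the adjunct *while few lawyers who defended each etching voted*.
The quantifier would have to escape first the RC and then the adjunct — two independent island violations.
*each etching* is confined to the island and cannot take scope over *one journalist*.
(Only the surface reading survives: one fixed journalist with respect to all the relevant etchings.)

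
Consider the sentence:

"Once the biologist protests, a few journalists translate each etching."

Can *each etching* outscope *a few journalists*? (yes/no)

Yes

The adjunct clause does not contain *each etching*, which is the matrix object.
Ordinary QR to a clause-peripheral position gives the wide-scope LF for the lower DP.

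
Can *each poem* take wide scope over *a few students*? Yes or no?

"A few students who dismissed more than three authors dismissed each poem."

The RC *who dismissed more than three authors* is an island, but *each poem* is not inside it — it is the matrix object, a clausemate of *a few students*.
No island intervenes, so both surface and inverse scope are derivable.

Yes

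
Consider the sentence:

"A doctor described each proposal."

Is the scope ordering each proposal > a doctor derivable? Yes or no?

*each proposal* is the matrix object and *a doctor* the matrix subject; the two are clausemates.
Nothing blocks QR of the lower DP to a position above the higher one, so inverse scope is available.

Yes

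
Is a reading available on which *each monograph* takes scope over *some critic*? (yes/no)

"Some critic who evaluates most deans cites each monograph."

Yes

The relative clause *who evaluates most deans* modifies *some critic*, but *each monograph* is not inside that relative clause — it is an argument of the matrix verb.
No island intervenes, so both surface and inverse scope are derivable.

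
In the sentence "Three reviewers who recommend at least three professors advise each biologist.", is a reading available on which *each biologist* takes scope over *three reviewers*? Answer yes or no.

Yes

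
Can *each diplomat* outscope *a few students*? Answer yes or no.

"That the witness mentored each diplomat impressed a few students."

*each diplomat* is embedded in the sentential subject *that the witness mentored each diplomat*.
The Sentential Subject Constraint rules out raising the quantifier out of the that-clause subject.
So *each diplomat* cannot raise to a position above *a few students*.

No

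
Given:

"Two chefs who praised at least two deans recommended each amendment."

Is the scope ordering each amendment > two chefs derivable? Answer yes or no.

*each amendment* is a matrix argument; only *two chefs* is modified by the relative clause *who praised at least two deans*, so the RC island is irrelevant to the target quantifier.
No island intervenes, so both surface and inverse scope are derivable.

Yes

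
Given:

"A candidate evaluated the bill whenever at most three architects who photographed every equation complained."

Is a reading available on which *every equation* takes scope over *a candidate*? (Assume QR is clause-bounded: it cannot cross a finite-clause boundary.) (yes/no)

No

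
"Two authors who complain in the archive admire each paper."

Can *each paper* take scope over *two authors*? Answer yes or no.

*each paper* sits in the matrix clause, not in the relative clause on *two authors*.
With no island boundary between them, the object can take inverse scope over the subject via ordinary QR within the clause.
Both orderings are possible: *two authors* > *each paper* and *each paper* > *two authors*.

Yes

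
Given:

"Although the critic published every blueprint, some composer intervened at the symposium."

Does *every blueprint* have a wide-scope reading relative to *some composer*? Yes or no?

No

The target quantifier *every blueprint* is part of the adjunct clause *although the critic published every blueprint*.
Adverbial clauses are not L-marked, so they are barriers for QR — the quantifier cannot escape the adjunct.
So the wide-scope reading for *every blueprint* is blocked.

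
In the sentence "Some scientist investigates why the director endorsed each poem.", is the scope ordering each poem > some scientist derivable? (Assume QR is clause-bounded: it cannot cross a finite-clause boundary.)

The DP *each poem* is contained in the embedded question *why the director endorsed each poem*.
An indirect question is a wh-island; the filled [Spec,CP] blocks QR across the CP edge.
So the wide-scope reading for *each poem* is blocked.
(Only the surface reading survives: one fixed scientist with respect to all the relevant poems.)

No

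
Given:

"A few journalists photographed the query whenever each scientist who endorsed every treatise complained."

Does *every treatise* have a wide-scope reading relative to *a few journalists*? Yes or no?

*every treatise* sits inside the relative clause *who endorsed every treatise*, which is itself inside the adjunct *whenever each scientist who endorsed every treatise complained*.
The quantifier would have to escape first the RC and then the adjunct — two independent island violations.
There is no licit LF on which *every treatise* c-commands *a few journalists*.

No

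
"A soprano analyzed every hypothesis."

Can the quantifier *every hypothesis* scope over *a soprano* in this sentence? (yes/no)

*a soprano* and *every hypothesis* are co-arguments of the matrix verb, with nothing but a clause-internal boundary between them.
No island intervenes, so both surface and inverse scope are derivable.

Yes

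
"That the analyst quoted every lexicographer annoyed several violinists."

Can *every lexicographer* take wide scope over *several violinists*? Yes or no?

No

*every lexicographer* is embedded in the sentential subject *that the analyst quoted every lexicographer*.
Clausal subjects are scope islands; QR from inside the subject into the matrix is barred.
So *every lexicographer* cannot raise to a position above *several violinists*.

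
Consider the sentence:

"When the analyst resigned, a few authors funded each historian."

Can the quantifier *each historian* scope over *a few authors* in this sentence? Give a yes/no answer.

The adjunct island is irrelevant here — *each historian* and *a few authors* are both in the matrix clause.
Ordinary QR to a clause-peripheral position gives the wide-scope LF for the lower DP.

Yes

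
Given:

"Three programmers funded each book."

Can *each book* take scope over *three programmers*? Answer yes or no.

Both DPs are arguments of the same predicate; there is no clause or island boundary between them.
Since no island is crossed, the inverse ordering is licensed alongside surface scope.
The sentence is scopally ambiguous between *three programmers* > *each book* and *each book* > *three programmers*.

Yes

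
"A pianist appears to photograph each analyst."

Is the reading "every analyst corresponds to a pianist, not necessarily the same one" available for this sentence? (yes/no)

Yes

The described interpretation is the *each analyst* > *a pianist* scoping.
The matrix predicate is a raising verb, whose infinitival complement is not a scope island — *each analyst* can QR into the matrix clause.
Nothing blocks QR of the lower DP to a position above the higher one, so inverse scope is available.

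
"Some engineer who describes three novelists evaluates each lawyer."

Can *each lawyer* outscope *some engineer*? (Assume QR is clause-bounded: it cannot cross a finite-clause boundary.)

Yes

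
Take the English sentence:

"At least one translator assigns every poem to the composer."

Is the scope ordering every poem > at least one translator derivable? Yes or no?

*every poem* and *at least one translator* are in the same minimal clause.
QR within a single clause is free, so the lower quantifier may take scope over the higher one.
Both orderings are possible: *at least one translator* > *every poem* and *every poem* > *at least one translator*.

Yes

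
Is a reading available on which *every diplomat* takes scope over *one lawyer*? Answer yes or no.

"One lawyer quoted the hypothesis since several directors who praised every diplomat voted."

*every diplomat* sits inside the relative clause *who praised every diplomat*, which is itself inside the adjunct *since several directors who praised every diplomat voted*.
The quantifier would have to escape first the RC and then the adjunct — two independent island violations.
*every diplomat* > *one lawyer* would require crossing that boundary, which is illicit.

No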